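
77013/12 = 25671/4 = 6417.75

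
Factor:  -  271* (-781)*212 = 44870012  =  2^2*11^1*53^1*71^1*271^1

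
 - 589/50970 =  - 589/50970 =- 0.01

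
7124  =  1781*4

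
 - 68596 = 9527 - 78123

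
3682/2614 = 1841/1307 =1.41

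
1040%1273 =1040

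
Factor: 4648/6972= 2/3 = 2^1*3^( -1)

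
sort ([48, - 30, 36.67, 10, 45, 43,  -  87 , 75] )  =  [ -87 , - 30,10,36.67,43, 45, 48 , 75 ]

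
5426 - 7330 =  - 1904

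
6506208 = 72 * 90364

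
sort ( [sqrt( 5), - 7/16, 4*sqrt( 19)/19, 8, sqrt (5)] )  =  [ - 7/16, 4*sqrt( 19 )/19,sqrt( 5 ), sqrt( 5),8 ] 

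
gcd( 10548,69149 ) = 1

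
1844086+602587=2446673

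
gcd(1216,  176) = 16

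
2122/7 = 2122/7 = 303.14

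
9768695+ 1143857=10912552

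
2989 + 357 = 3346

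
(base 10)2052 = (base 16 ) 804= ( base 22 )456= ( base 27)2m0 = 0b100000000100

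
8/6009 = 8/6009 =0.00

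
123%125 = 123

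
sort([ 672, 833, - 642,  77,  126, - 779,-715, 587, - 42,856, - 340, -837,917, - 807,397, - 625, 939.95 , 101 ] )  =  [- 837, - 807 , - 779,-715,-642,-625, - 340, - 42 , 77 , 101  ,  126,397,587, 672, 833,  856,917, 939.95]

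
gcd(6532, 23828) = 92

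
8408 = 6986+1422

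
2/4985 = 2/4985 = 0.00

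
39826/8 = 19913/4 = 4978.25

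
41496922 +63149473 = 104646395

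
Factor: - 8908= -2^2*17^1*131^1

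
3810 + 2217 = 6027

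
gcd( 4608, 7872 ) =192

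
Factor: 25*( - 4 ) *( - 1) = 100 = 2^2*5^2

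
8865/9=985 = 985.00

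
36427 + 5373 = 41800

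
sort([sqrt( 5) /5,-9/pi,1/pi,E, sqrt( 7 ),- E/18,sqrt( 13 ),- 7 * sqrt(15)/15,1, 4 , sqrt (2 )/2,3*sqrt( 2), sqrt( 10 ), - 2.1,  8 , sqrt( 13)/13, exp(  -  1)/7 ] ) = [ - 9/pi , - 2.1, - 7* sqrt (15)/15, - E/18  ,  exp( - 1)/7,sqrt(13 )/13,  1/pi,sqrt(5 )/5,sqrt( 2) /2,1,sqrt( 7), E, sqrt( 10 ),sqrt( 13 ),4, 3*sqrt(2 ),8]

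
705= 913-208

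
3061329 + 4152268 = 7213597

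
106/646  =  53/323=0.16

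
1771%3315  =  1771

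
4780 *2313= 11056140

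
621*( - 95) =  - 58995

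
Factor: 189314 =2^1*103^1 * 919^1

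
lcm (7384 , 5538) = 22152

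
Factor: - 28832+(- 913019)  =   - 941851 = - 17^2* 3259^1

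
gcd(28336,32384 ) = 4048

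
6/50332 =3/25166  =  0.00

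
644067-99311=544756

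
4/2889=4/2889 = 0.00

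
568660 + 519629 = 1088289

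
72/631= 72/631=0.11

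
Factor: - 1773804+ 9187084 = 7413280=2^5*5^1*7^1*6619^1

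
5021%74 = 63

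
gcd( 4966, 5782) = 2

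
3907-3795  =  112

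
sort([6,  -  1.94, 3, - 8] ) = [ - 8, - 1.94,  3,6] 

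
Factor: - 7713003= - 3^1*2571001^1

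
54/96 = 9/16 = 0.56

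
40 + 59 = 99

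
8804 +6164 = 14968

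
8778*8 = 70224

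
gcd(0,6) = 6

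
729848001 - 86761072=643086929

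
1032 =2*516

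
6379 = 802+5577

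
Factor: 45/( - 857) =-3^2*5^1*857^(  -  1)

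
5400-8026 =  - 2626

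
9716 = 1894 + 7822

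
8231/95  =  86 + 61/95  =  86.64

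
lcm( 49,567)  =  3969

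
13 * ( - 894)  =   - 11622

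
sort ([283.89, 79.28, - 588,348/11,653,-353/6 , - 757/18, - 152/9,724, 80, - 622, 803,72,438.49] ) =[ -622,  -  588,  -  353/6, - 757/18,  -  152/9,348/11,72,79.28, 80 , 283.89,438.49,653,724,803 ] 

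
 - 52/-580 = 13/145 = 0.09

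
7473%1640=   913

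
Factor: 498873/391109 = 537/421 = 3^1*179^1*421^( -1 ) 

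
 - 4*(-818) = 3272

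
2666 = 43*62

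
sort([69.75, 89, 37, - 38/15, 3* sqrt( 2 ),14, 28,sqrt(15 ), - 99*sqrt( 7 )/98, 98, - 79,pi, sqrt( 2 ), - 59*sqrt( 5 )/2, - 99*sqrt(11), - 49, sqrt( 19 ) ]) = [ - 99* sqrt( 11 ), - 79, - 59*sqrt( 5)/2, - 49,  -  99*sqrt(7) /98, - 38/15, sqrt( 2 ), pi, sqrt( 15),3*sqrt( 2), sqrt( 19 ), 14, 28, 37, 69.75, 89  ,  98]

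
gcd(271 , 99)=1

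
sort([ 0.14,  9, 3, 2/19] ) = [ 2/19,0.14, 3,9]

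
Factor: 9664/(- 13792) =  - 302/431 = - 2^1*151^1*431^(-1) 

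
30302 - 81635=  - 51333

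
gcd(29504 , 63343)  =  1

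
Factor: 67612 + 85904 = 2^2*3^1*11^1*1163^1  =  153516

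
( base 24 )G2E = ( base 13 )42B9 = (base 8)22076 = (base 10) 9278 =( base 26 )dim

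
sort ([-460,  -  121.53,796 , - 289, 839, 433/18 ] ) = [ - 460, - 289, - 121.53,433/18,796 , 839]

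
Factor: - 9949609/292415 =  - 5^( - 1 )*107^1 * 233^( - 1) *251^( - 1) * 92987^1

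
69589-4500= 65089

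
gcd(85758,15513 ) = 3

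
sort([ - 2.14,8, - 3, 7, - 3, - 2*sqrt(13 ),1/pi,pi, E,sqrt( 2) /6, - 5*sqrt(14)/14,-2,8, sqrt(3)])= [-2*sqrt ( 13 ), - 3, - 3,  -  2.14, - 2,-5*sqrt(  14)/14, sqrt( 2)/6, 1/pi , sqrt ( 3),  E,pi,7,8,8]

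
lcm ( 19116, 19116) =19116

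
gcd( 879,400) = 1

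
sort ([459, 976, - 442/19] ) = [-442/19,459, 976] 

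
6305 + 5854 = 12159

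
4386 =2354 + 2032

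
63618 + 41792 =105410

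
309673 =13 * 23821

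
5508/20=1377/5 = 275.40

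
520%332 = 188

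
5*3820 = 19100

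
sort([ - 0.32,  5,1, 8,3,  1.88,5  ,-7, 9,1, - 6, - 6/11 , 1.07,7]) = [ - 7, - 6 , - 6/11,-0.32, 1, 1 , 1.07,1.88,3,5, 5,  7,8,9]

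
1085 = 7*155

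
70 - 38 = 32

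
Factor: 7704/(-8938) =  - 2^2*3^2 * 41^(-1)*107^1*109^( - 1 )=- 3852/4469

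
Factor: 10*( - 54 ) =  - 540 = - 2^2* 3^3*5^1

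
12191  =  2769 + 9422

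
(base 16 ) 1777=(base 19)GC3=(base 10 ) 6007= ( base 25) 9f7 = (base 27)86D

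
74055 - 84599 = - 10544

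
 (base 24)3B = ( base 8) 123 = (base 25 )38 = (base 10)83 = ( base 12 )6b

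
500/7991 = 500/7991 = 0.06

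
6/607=6/607 = 0.01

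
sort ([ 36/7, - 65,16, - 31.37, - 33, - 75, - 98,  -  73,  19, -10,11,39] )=[ - 98, - 75 ,- 73,- 65, - 33,  -  31.37,-10,36/7,  11, 16, 19, 39] 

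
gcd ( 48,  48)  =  48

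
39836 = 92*433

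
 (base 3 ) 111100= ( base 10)360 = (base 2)101101000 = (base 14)1ba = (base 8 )550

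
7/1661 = 7/1661 = 0.00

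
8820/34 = 4410/17 = 259.41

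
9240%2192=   472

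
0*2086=0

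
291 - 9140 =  - 8849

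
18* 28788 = 518184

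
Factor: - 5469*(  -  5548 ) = 2^2*3^1*19^1*73^1*1823^1  =  30342012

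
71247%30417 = 10413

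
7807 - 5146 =2661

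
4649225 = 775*5999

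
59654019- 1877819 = 57776200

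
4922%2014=894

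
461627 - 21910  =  439717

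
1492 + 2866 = 4358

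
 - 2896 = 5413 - 8309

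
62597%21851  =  18895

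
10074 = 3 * 3358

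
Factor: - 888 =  - 2^3 * 3^1*37^1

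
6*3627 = 21762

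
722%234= 20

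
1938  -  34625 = - 32687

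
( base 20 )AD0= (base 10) 4260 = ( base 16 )10A4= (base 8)10244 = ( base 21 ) 9DI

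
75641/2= 37820 + 1/2 = 37820.50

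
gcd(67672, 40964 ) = 44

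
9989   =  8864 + 1125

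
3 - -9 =12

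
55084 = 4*13771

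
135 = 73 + 62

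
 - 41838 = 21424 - 63262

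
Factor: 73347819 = 3^1  *  347^1*70459^1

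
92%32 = 28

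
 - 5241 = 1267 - 6508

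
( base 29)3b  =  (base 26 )3k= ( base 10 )98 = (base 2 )1100010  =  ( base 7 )200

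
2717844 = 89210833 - 86492989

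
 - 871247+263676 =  - 607571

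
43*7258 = 312094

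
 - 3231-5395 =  - 8626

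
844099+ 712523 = 1556622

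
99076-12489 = 86587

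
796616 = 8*99577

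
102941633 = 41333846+61607787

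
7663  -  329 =7334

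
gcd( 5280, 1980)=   660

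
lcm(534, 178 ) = 534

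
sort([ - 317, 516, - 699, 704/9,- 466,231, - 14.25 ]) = [ - 699, -466, - 317,-14.25,704/9, 231 , 516 ] 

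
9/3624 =3/1208 = 0.00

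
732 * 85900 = 62878800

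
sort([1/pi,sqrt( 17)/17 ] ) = [ sqrt(17 )/17,1/pi]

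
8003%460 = 183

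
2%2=0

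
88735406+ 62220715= 150956121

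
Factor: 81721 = 71^1* 1151^1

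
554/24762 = 277/12381 = 0.02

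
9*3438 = 30942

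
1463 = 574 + 889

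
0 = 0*438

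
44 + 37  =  81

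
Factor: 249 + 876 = 3^2 * 5^3  =  1125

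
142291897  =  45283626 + 97008271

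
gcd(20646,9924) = 6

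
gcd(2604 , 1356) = 12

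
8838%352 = 38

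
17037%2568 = 1629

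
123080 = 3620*34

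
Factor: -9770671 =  -293^1*33347^1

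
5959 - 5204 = 755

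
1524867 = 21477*71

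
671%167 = 3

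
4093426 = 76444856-72351430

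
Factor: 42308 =2^2*7^1*1511^1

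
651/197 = 3 + 60/197 = 3.30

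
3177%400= 377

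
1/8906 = 1/8906 = 0.00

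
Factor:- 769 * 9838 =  - 2^1 *769^1*4919^1 = - 7565422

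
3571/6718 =3571/6718 =0.53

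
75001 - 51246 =23755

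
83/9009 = 83/9009 = 0.01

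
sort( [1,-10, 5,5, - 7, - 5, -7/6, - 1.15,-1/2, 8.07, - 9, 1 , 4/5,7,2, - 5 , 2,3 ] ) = [ - 10, - 9, - 7,- 5, - 5, - 7/6, - 1.15, - 1/2, 4/5, 1 , 1, 2, 2, 3,  5,  5, 7, 8.07]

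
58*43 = 2494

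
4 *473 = 1892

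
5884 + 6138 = 12022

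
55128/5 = 11025 +3/5 = 11025.60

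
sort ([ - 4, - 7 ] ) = [-7, - 4 ]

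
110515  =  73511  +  37004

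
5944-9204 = -3260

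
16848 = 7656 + 9192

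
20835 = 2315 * 9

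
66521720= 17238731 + 49282989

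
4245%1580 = 1085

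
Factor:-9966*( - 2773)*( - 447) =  -12353165946= - 2^1*3^2*11^1*47^1*59^1*149^1*151^1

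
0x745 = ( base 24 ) 35d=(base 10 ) 1861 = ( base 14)96D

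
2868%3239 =2868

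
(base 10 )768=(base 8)1400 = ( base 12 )540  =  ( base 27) 11c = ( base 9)1043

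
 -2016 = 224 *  ( - 9)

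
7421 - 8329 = -908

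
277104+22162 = 299266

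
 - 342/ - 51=114/17 = 6.71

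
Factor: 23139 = 3^3*857^1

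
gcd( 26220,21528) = 276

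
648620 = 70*9266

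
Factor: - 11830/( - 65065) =2^1*11^ ( - 1 ) = 2/11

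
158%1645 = 158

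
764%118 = 56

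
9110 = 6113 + 2997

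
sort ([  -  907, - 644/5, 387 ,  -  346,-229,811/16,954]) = [ - 907, - 346, - 229, - 644/5, 811/16, 387,  954] 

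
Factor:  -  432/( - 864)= 2^( - 1) = 1/2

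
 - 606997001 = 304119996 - 911116997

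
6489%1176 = 609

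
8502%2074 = 206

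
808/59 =13 + 41/59 = 13.69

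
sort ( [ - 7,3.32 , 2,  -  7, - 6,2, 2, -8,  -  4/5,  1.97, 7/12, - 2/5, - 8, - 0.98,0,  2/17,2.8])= [ - 8, - 8, - 7, - 7 , -6, - 0.98,-4/5, - 2/5, 0, 2/17, 7/12,1.97,2,2, 2, 2.8, 3.32]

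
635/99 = 6 + 41/99  =  6.41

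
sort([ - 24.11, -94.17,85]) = [-94.17,- 24.11 , 85]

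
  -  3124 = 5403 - 8527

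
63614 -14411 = 49203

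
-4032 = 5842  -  9874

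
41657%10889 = 8990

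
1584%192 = 48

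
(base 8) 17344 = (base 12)46b0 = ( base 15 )2523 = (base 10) 7908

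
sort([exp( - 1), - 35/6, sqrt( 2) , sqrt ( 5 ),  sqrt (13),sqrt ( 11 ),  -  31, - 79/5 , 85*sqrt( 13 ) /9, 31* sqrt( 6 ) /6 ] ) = [  -  31,-79/5, - 35/6 , exp ( - 1),sqrt( 2 ), sqrt(5 ),sqrt( 11 ), sqrt( 13 ),31*sqrt (6) /6 , 85* sqrt( 13) /9]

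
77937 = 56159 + 21778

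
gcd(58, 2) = 2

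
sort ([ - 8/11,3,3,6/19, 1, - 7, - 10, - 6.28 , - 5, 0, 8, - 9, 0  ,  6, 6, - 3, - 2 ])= [ - 10, - 9,-7,-6.28, - 5, - 3, - 2, - 8/11, 0, 0, 6/19, 1, 3,3, 6,6, 8]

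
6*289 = 1734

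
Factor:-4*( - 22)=2^3*11^1  =  88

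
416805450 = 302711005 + 114094445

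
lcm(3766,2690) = 18830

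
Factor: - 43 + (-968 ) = - 1011 = - 3^1*337^1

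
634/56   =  11 + 9/28 = 11.32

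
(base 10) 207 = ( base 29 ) 74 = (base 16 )CF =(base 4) 3033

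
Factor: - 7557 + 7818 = 261  =  3^2*29^1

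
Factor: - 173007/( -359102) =423/878  =  2^( - 1) * 3^2*47^1*439^( - 1 )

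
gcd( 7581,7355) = 1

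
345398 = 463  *746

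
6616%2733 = 1150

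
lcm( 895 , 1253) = 6265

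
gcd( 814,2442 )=814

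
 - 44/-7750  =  22/3875 =0.01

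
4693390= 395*11882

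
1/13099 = 1/13099 = 0.00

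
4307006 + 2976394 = 7283400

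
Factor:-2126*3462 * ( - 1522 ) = 11202242664=2^3*3^1*577^1*761^1*1063^1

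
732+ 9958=10690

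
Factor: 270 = 2^1*3^3*5^1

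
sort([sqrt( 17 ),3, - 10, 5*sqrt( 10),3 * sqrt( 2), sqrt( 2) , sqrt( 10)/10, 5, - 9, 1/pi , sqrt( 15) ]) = [ - 10, - 9,  sqrt( 10)/10, 1/pi, sqrt(2 ),3,sqrt(15 ),sqrt( 17),3*sqrt( 2),  5 , 5 * sqrt(10) ] 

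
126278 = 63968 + 62310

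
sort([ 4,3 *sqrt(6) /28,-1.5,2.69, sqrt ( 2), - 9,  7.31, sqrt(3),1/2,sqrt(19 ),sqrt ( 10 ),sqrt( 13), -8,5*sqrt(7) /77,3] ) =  [ - 9, - 8, - 1.5,5*sqrt (7 )/77,3 * sqrt(6 )/28 , 1/2  ,  sqrt( 2), sqrt( 3 ), 2.69,3,sqrt(10 ),sqrt(13 ), 4,sqrt( 19 ), 7.31]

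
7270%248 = 78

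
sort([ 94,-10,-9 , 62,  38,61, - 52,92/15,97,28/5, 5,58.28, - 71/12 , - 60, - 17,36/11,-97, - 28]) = [- 97 ,-60, - 52, - 28, - 17, - 10,  -  9, - 71/12,36/11,5,28/5,92/15,38, 58.28,  61, 62,94,97 ]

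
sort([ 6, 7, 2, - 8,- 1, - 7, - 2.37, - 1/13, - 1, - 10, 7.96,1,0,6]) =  [ - 10, - 8, - 7,  -  2.37, - 1, - 1, - 1/13,0, 1, 2, 6, 6, 7,7.96] 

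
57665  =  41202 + 16463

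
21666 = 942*23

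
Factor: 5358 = 2^1*3^1*19^1*47^1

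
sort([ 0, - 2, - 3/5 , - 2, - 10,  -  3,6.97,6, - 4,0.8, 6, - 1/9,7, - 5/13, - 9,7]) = [ - 10 ,  -  9, - 4, - 3 ,-2, - 2, - 3/5, - 5/13, - 1/9,0, 0.8, 6,6,6.97,  7  ,  7]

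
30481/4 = 30481/4 = 7620.25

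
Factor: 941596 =2^2 * 17^1 * 61^1 * 227^1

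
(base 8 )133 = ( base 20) 4b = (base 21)47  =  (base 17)56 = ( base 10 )91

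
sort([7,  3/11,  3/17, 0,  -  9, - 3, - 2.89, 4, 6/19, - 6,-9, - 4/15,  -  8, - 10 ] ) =[ - 10 , - 9, - 9,-8 , - 6, - 3, - 2.89, - 4/15,0 , 3/17, 3/11,6/19,4,  7] 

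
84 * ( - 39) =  - 3276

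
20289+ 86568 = 106857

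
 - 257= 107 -364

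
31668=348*91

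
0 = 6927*0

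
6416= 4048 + 2368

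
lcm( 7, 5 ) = 35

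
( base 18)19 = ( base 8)33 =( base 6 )43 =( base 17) 1A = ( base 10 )27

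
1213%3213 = 1213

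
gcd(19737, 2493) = 9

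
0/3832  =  0= 0.00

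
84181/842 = 99 + 823/842 = 99.98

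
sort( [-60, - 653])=[  -  653, - 60] 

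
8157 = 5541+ 2616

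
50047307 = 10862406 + 39184901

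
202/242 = 101/121 =0.83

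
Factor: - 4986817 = -11^1* 453347^1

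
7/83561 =7/83561=0.00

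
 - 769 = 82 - 851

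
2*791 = 1582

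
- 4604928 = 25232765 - 29837693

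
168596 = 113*1492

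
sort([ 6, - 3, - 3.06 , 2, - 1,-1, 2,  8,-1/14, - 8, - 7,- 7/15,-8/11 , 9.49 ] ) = [- 8, - 7,-3.06, - 3, - 1, - 1, - 8/11 , - 7/15, - 1/14 , 2, 2, 6,8,9.49 ]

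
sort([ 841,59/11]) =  [59/11,841 ]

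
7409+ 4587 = 11996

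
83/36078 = 83/36078 = 0.00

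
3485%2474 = 1011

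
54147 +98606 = 152753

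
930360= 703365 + 226995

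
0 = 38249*0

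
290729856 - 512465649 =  - 221735793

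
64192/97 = 64192/97 = 661.77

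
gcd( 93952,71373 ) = 1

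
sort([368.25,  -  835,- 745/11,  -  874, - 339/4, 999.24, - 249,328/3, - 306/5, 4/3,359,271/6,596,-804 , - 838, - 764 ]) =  [ - 874 ,-838, - 835  ,  -  804,  -  764, - 249, - 339/4, - 745/11, - 306/5,4/3,271/6, 328/3 , 359,368.25,596, 999.24 ] 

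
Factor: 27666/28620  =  29/30 = 2^ (-1 )*3^ ( - 1)*5^( - 1) *29^1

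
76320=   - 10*( - 7632) 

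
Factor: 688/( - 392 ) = -2^1*7^ ( -2 )*43^1 = - 86/49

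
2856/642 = 476/107 = 4.45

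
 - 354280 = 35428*(-10)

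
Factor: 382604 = 2^2*95651^1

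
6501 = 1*6501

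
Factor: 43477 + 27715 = 71192 = 2^3*11^1* 809^1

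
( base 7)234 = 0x7B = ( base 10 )123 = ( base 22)5d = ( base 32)3R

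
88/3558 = 44/1779 = 0.02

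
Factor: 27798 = 2^1*3^1*41^1 * 113^1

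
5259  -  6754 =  - 1495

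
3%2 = 1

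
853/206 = 853/206  =  4.14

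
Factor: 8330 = 2^1*5^1*7^2*  17^1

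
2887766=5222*553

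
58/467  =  58/467 = 0.12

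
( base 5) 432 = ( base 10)117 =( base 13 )90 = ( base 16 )75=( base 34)3F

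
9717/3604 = 2 + 2509/3604 = 2.70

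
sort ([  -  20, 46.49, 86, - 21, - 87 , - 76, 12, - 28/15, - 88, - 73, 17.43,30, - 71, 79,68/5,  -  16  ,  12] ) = [ - 88, - 87,- 76, - 73,- 71, - 21, - 20, - 16, - 28/15, 12,12, 68/5, 17.43, 30, 46.49, 79, 86] 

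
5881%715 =161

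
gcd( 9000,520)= 40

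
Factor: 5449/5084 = 2^ ( - 2 ) * 31^( - 1 )*41^ ( - 1)*5449^1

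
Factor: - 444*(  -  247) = 109668=2^2*3^1*13^1*19^1*37^1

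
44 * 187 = 8228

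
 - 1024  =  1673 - 2697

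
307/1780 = 307/1780 = 0.17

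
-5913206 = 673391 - 6586597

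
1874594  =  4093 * 458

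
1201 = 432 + 769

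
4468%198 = 112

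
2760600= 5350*516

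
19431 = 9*2159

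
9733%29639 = 9733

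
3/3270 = 1/1090 = 0.00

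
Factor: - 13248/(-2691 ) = 2^6*13^(- 1 ) = 64/13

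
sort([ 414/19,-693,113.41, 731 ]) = [ - 693,414/19,113.41, 731 ] 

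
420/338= 1 + 41/169 = 1.24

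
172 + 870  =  1042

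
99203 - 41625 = 57578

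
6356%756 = 308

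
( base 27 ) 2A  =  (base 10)64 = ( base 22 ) 2K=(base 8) 100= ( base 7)121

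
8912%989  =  11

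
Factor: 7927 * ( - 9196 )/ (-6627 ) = 72896692/6627 = 2^2*3^ ( - 1) * 11^2*19^1 * 47^( - 2)*7927^1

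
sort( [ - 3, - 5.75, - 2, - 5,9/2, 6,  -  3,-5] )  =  [-5.75, - 5,  -  5, - 3,-3 , - 2, 9/2, 6 ]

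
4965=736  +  4229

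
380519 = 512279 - 131760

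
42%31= 11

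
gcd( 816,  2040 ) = 408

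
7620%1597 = 1232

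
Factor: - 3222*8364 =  - 26948808 = -2^3*3^3*17^1 *41^1*179^1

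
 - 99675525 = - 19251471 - 80424054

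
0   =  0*25065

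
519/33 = 173/11 = 15.73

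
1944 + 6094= 8038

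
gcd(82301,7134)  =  1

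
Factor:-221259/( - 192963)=491^( - 1) * 563^1=563/491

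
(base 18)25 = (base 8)51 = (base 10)41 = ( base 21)1k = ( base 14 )2D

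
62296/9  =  62296/9= 6921.78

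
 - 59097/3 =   -  19699= - 19699.00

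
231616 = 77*3008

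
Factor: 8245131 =3^1*73^1*37649^1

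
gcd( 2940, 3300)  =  60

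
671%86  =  69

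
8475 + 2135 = 10610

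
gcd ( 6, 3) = 3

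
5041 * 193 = 972913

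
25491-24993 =498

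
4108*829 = 3405532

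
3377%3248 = 129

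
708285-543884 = 164401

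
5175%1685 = 120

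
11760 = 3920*3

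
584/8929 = 584/8929 =0.07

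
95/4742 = 95/4742 = 0.02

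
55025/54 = 1018 + 53/54 = 1018.98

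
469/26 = 469/26=18.04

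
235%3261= 235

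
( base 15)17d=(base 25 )DI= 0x157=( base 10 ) 343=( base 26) d5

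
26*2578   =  67028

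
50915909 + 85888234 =136804143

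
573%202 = 169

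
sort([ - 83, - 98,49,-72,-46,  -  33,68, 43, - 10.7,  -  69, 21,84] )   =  [ - 98, - 83, - 72, - 69, - 46, - 33 ,-10.7, 21, 43, 49,68, 84]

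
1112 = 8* 139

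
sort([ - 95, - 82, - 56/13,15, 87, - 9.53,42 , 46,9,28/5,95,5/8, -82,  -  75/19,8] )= [ - 95, - 82, - 82,-9.53, - 56/13, - 75/19,5/8,28/5, 8, 9,15,42,46,87,95]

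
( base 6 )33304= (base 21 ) ab7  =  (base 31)4pt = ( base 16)1228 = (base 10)4648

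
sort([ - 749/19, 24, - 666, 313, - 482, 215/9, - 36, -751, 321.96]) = [ - 751, -666, - 482, - 749/19, - 36 , 215/9, 24 , 313, 321.96]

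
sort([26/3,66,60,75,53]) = [ 26/3, 53, 60,66, 75 ]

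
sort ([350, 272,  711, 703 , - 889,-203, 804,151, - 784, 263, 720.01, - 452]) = [ - 889, - 784,  -  452 ,-203, 151,263,272,350, 703, 711 , 720.01 , 804]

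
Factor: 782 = 2^1*17^1*23^1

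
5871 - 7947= - 2076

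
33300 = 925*36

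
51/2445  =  17/815=0.02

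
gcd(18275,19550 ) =425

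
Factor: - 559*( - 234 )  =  130806 = 2^1*3^2*13^2*43^1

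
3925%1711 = 503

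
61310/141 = 61310/141 = 434.82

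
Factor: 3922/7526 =37^1*71^( - 1 ) =37/71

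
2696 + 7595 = 10291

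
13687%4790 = 4107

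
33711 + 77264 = 110975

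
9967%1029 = 706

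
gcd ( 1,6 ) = 1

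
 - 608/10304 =-19/322= - 0.06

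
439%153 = 133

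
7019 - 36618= -29599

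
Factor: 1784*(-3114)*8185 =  - 45470752560 = - 2^4*3^2*5^1*173^1*223^1*1637^1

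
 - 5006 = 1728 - 6734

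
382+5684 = 6066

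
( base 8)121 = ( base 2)1010001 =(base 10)81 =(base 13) 63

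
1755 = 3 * 585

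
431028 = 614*702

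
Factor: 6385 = 5^1*1277^1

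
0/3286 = 0 = 0.00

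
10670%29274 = 10670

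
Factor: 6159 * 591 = 3639969 = 3^2*197^1*2053^1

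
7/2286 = 7/2286 = 0.00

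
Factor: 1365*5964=2^2*3^2*5^1*7^2*13^1*71^1= 8140860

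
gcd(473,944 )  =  1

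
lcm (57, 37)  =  2109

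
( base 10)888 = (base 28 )13k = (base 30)ti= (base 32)RO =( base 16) 378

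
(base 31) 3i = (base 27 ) 43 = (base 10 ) 111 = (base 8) 157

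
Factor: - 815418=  - 2^1* 3^2*89^1*509^1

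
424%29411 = 424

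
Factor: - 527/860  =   - 2^( - 2 )*5^( - 1)*17^1*31^1*43^( - 1 ) 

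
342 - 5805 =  - 5463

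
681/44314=681/44314=0.02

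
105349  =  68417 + 36932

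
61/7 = 8 + 5/7= 8.71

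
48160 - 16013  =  32147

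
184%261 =184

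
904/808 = 1  +  12/101=1.12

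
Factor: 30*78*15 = 2^2*3^3 * 5^2*13^1 =35100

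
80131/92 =80131/92 = 870.99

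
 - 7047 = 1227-8274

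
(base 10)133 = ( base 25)58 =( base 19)70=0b10000101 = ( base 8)205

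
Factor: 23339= 23339^1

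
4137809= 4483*923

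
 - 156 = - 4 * 39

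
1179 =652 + 527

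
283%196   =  87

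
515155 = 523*985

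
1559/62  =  1559/62=   25.15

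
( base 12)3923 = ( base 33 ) 5W6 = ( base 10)6507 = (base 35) 5AW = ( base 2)1100101101011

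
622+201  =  823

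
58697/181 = 58697/181 = 324.29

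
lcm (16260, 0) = 0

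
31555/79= 31555/79  =  399.43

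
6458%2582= 1294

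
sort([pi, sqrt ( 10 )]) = [pi, sqrt( 10 ) ] 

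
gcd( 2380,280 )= 140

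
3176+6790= 9966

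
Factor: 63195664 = 2^4*7^1 * 17^1*33191^1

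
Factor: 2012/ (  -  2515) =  - 4/5 = - 2^2*5^( - 1)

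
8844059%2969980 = 2904099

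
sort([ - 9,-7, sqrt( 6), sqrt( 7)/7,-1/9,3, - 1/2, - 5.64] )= [ - 9, - 7, - 5.64, - 1/2,- 1/9, sqrt (7)/7,  sqrt( 6), 3]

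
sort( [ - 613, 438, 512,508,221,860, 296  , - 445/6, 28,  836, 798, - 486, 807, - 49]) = [ - 613, - 486,-445/6, - 49  ,  28,  221,296,438, 508, 512, 798, 807, 836,860]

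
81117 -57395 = 23722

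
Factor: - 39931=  - 73^1*547^1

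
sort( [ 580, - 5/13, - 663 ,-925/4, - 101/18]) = [ - 663, - 925/4,-101/18,-5/13,580]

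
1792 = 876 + 916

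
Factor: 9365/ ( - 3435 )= -3^(-1) * 229^(  -  1)*1873^1= - 1873/687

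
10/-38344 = -5/19172 = -0.00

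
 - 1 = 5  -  6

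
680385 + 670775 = 1351160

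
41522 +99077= 140599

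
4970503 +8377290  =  13347793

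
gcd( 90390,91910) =10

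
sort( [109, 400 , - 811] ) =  [ -811,109,400 ]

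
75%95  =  75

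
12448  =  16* 778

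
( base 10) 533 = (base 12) 385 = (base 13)320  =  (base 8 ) 1025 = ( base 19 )191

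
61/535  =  61/535 = 0.11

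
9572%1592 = 20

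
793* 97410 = 77246130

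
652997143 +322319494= 975316637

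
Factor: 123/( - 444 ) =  - 41/148 = - 2^( - 2)*37^(-1)*41^1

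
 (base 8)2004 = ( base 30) 148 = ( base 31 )125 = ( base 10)1028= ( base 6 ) 4432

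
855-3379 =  - 2524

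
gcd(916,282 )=2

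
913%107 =57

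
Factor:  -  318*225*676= -48367800 = - 2^3*3^3*5^2*13^2*53^1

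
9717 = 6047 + 3670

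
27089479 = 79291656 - 52202177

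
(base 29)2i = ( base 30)2G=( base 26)2O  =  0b1001100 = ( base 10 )76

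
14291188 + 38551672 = 52842860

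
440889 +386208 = 827097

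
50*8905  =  445250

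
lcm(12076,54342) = 108684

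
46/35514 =23/17757 = 0.00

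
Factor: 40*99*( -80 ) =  - 2^7 * 3^2*5^2 * 11^1 = - 316800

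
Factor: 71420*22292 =2^4 * 5^1*3571^1*5573^1  =  1592094640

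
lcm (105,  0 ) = 0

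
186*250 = 46500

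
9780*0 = 0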